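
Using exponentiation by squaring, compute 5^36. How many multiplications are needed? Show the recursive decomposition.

Computing 5^36 by squaring (build up from 5^1; each line after the first costs one multiplication):

5^1 = 5
5^2 = (5^1)^2 = 5^2 = 25
5^4 = (5^2)^2 = 25^2 = 625
5^8 = (5^4)^2 = 625^2 = 390625
5^9 = 5 * 5^8 = 5 * 390625 = 1953125
5^18 = (5^9)^2 = 1953125^2 = 3814697265625
5^36 = (5^18)^2 = 3814697265625^2 = 14551915228366851806640625

Result: 14551915228366851806640625
Multiplications needed: 6 (6 lines after 5^1)

5^36 = 14551915228366851806640625. Using exponentiation by squaring, this requires 6 multiplications. The key idea: if the exponent is even, square the half-power; if odd, multiply by the base once.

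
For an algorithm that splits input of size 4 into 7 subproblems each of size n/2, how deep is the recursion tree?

For divide and conquer with division factor 2:

Problem sizes at each level:
Level 0: 4
Level 1: 2
Level 2: 1

The root is level 0 and the size-1 base case is level 2 (the tree spans levels 0 through 2, i.e. 3 levels counting the root), so the depth is the number of divisions: log_2(4) = 2

The recursion tree depth is log_2(4) = 2. At each level, the problem size is divided by 2, so it takes 2 divisions to reduce to a base case of size 1. The algorithm makes 7 recursive calls at each level.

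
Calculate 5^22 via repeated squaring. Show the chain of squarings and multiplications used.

Computing 5^22 by squaring (build up from 5^1; each line after the first costs one multiplication):

5^1 = 5
5^2 = (5^1)^2 = 5^2 = 25
5^4 = (5^2)^2 = 25^2 = 625
5^5 = 5 * 5^4 = 5 * 625 = 3125
5^10 = (5^5)^2 = 3125^2 = 9765625
5^11 = 5 * 5^10 = 5 * 9765625 = 48828125
5^22 = (5^11)^2 = 48828125^2 = 2384185791015625

Result: 2384185791015625
Multiplications needed: 6 (6 lines after 5^1)

5^22 = 2384185791015625. Using exponentiation by squaring, this requires 6 multiplications. The key idea: if the exponent is even, square the half-power; if odd, multiply by the base once.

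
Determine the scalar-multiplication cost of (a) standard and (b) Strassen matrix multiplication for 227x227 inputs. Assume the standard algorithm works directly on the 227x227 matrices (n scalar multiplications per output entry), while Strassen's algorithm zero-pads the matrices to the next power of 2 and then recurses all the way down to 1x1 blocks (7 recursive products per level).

Matrix multiplication for 227x227 matrices:

Strassen's algorithm requires power-of-2 dimensions. Pad 227x227 to 256x256 (next power of 2).

Standard algorithm: 227^3 = 11697083 multiplications
Strassen's algorithm: 7^(log2(256)) = 7^8 = 5764801 multiplications
Savings: 11697083 - 5764801 = 5932282 multiplications

Standard: 11697083 multiplications (227^3). Strassen: 5764801 multiplications (7^8, after padding to 256x256). Strassen reduces 8 recursive multiplications to 7 at each level.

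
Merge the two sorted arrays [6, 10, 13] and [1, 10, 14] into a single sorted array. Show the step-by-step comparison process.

Merging process:

Compare 6 vs 1: take 1 from right. Merged: [1]
Compare 6 vs 10: take 6 from left. Merged: [1, 6]
Compare 10 vs 10: take 10 from left. Merged: [1, 6, 10]
Compare 13 vs 10: take 10 from right. Merged: [1, 6, 10, 10]
Compare 13 vs 14: take 13 from left. Merged: [1, 6, 10, 10, 13]
Append remaining from right: [14]. Merged: [1, 6, 10, 10, 13, 14]

Final merged array: [1, 6, 10, 10, 13, 14]
Total comparisons: 5

The merged array is [1, 6, 10, 10, 13, 14], requiring 5 comparisons. The merge step runs in O(n) time where n is the total number of elements.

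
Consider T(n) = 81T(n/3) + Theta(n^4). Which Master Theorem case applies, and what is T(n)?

Master Theorem for T(n) = 81T(n/3) + O(n^4):

a = 81, b = 3, c = 4
log_b(a) = log_3(81) = 4.0000

Case 2: c = 4 = log_3(81) = 4.0000
T(n) = O(n^4 log n) = O(n^4 log n)

For T(n) = 81T(n/3) + O(n^4): log_3(81) = 4.0000. This is Case 2 of the Master Theorem (c = log_b(a), equal work at all levels), giving O(n^4 log n).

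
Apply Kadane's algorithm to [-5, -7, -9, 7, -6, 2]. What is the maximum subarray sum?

Using Kadane's algorithm on [-5, -7, -9, 7, -6, 2]:

Scanning through the array:
Position 1 (value -7): max_ending_here = -7, max_so_far = -5
Position 2 (value -9): max_ending_here = -9, max_so_far = -5
Position 3 (value 7): max_ending_here = 7, max_so_far = 7
Position 4 (value -6): max_ending_here = 1, max_so_far = 7
Position 5 (value 2): max_ending_here = 3, max_so_far = 7

Maximum subarray: [7]
Maximum sum: 7

The maximum subarray is [7] with sum 7. This subarray runs from index 3 to index 3.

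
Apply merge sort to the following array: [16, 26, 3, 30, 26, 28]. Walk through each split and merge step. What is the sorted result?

Merge sort trace:

Split: [16, 26, 3, 30, 26, 28] -> [16, 26, 3] and [30, 26, 28]
  Split: [16, 26, 3] -> [16] and [26, 3]
    Split: [26, 3] -> [26] and [3]
    Merge: [26] + [3] -> [3, 26]
  Merge: [16] + [3, 26] -> [3, 16, 26]
  Split: [30, 26, 28] -> [30] and [26, 28]
    Split: [26, 28] -> [26] and [28]
    Merge: [26] + [28] -> [26, 28]
  Merge: [30] + [26, 28] -> [26, 28, 30]
Merge: [3, 16, 26] + [26, 28, 30] -> [3, 16, 26, 26, 28, 30]

Final sorted array: [3, 16, 26, 26, 28, 30]

The merge sort proceeds by recursively splitting the array and merging sorted halves.
After all merges, the sorted array is [3, 16, 26, 26, 28, 30].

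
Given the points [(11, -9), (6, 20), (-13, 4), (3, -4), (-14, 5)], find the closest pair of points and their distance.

Computing all pairwise distances among 5 points:

d((11, -9), (6, 20)) = 29.4279
d((11, -9), (-13, 4)) = 27.2947
d((11, -9), (3, -4)) = 9.434
d((11, -9), (-14, 5)) = 28.6531
d((6, 20), (-13, 4)) = 24.8395
d((6, 20), (3, -4)) = 24.1868
d((6, 20), (-14, 5)) = 25.0
d((-13, 4), (3, -4)) = 17.8885
d((-13, 4), (-14, 5)) = 1.4142 <-- minimum
d((3, -4), (-14, 5)) = 19.2354

Closest pair: (-13, 4) and (-14, 5) with distance 1.4142

The closest pair is (-13, 4) and (-14, 5) with Euclidean distance 1.4142. For 5 points, brute-force pairwise comparison is shown above. For large n, the divide-and-conquer algorithm (sort by x, recurse on halves, check the dividing strip) achieves O(n log n).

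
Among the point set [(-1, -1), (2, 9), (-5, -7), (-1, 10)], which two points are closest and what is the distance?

Computing all pairwise distances among 4 points:

d((-1, -1), (2, 9)) = 10.4403
d((-1, -1), (-5, -7)) = 7.2111
d((-1, -1), (-1, 10)) = 11.0
d((2, 9), (-5, -7)) = 17.4642
d((2, 9), (-1, 10)) = 3.1623 <-- minimum
d((-5, -7), (-1, 10)) = 17.4642

Closest pair: (2, 9) and (-1, 10) with distance 3.1623

The closest pair is (2, 9) and (-1, 10) with Euclidean distance 3.1623. For 4 points, brute-force pairwise comparison is shown above. For large n, the divide-and-conquer algorithm (sort by x, recurse on halves, check the dividing strip) achieves O(n log n).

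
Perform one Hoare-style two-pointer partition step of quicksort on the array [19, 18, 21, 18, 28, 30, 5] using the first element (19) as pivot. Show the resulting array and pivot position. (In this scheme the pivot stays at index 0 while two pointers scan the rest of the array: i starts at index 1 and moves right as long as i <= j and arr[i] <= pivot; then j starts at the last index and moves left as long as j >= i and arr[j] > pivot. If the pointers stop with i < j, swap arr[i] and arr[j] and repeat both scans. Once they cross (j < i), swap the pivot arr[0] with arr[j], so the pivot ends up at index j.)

Hoare-style two-pointer partition with pivot = 19:

Initial array: [19, 18, 21, 18, 28, 30, 5]

Pointers start at i = 1, j = 6.
i stops at index 2 (arr[2]=21 > 19), j stops at index 6 (arr[6]=5 <= 19): swap arr[2] and arr[6], array becomes [19, 18, 5, 18, 28, 30, 21]
i ends at 4, j ends at 3: the pointers have crossed (j < i), so scanning stops.

Swap pivot arr[0] with arr[3] to place pivot at position 3: [18, 18, 5, 19, 28, 30, 21]
Pivot position: 3

After partitioning with pivot 19, the array becomes [18, 18, 5, 19, 28, 30, 21]. The pivot is placed at index 3. All elements to the left of the pivot are <= 19, and all elements to the right are > 19.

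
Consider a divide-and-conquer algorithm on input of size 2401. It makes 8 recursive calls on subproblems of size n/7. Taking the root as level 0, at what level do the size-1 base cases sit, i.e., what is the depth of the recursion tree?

For divide and conquer with division factor 7:

Problem sizes at each level:
Level 0: 2401
Level 1: 343
Level 2: 49
Level 3: 7
Level 4: 1

The root is level 0 and the size-1 base case is level 4 (the tree spans levels 0 through 4, i.e. 5 levels counting the root), so the depth is the number of divisions: log_7(2401) = 4

The recursion tree depth is log_7(2401) = 4. At each level, the problem size is divided by 7, so it takes 4 divisions to reduce to a base case of size 1. The algorithm makes 8 recursive calls at each level.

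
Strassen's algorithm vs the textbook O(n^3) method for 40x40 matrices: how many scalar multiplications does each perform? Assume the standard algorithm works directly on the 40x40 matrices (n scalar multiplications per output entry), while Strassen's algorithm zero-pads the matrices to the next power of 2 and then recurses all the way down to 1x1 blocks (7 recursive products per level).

Matrix multiplication for 40x40 matrices:

Strassen's algorithm requires power-of-2 dimensions. Pad 40x40 to 64x64 (next power of 2).

Standard algorithm: 40^3 = 64000 multiplications
Strassen's algorithm: 7^(log2(64)) = 7^6 = 117649 multiplications
Difference: 64000 - 117649 = -53649 (Strassen uses MORE here due to padding overhead — for small or just-over-power-of-2 n, padding can outweigh the per-level savings)

Standard: 64000 multiplications (40^3). Strassen: 117649 multiplications (7^6, after padding to 64x64). Strassen reduces 8 recursive multiplications to 7 at each level.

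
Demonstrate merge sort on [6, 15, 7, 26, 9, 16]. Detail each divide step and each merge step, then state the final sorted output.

Merge sort trace:

Split: [6, 15, 7, 26, 9, 16] -> [6, 15, 7] and [26, 9, 16]
  Split: [6, 15, 7] -> [6] and [15, 7]
    Split: [15, 7] -> [15] and [7]
    Merge: [15] + [7] -> [7, 15]
  Merge: [6] + [7, 15] -> [6, 7, 15]
  Split: [26, 9, 16] -> [26] and [9, 16]
    Split: [9, 16] -> [9] and [16]
    Merge: [9] + [16] -> [9, 16]
  Merge: [26] + [9, 16] -> [9, 16, 26]
Merge: [6, 7, 15] + [9, 16, 26] -> [6, 7, 9, 15, 16, 26]

Final sorted array: [6, 7, 9, 15, 16, 26]

The merge sort proceeds by recursively splitting the array and merging sorted halves.
After all merges, the sorted array is [6, 7, 9, 15, 16, 26].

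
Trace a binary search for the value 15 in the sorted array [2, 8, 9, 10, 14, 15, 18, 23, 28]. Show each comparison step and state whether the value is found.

Binary search for 15 in [2, 8, 9, 10, 14, 15, 18, 23, 28]:

lo=0, hi=8, mid=4, arr[mid]=14 -> 14 < 15, search right half
lo=5, hi=8, mid=6, arr[mid]=18 -> 18 > 15, search left half
lo=5, hi=5, mid=5, arr[mid]=15 -> Found target at index 5!

Binary search finds 15 at index 5 after 3 comparisons. The search repeatedly halves the search space by comparing with the middle element.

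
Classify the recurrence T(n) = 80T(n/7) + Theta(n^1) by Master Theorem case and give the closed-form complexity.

Master Theorem for T(n) = 80T(n/7) + O(n^1):

a = 80, b = 7, c = 1
log_b(a) = log_7(80) = 2.2519

Case 1: c = 1 < log_7(80) = 2.2519
T(n) = O(n^(log_7 80))

For T(n) = 80T(n/7) + O(n^1): log_7(80) = 2.2519. This is Case 1 of the Master Theorem (c < log_b(a), work dominated by leaves), giving O(n^(log_7 80)).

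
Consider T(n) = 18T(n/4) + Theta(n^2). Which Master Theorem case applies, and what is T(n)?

Master Theorem for T(n) = 18T(n/4) + O(n^2):

a = 18, b = 4, c = 2
log_b(a) = log_4(18) = 2.0850

Case 1: c = 2 < log_4(18) = 2.0850
T(n) = O(n^(log_4 18))

For T(n) = 18T(n/4) + O(n^2): log_4(18) = 2.0850. This is Case 1 of the Master Theorem (c < log_b(a), work dominated by leaves), giving O(n^(log_4 18)).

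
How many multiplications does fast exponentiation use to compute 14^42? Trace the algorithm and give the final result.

Computing 14^42 by squaring (build up from 14^1; each line after the first costs one multiplication):

14^1 = 14
14^2 = (14^1)^2 = 14^2 = 196
14^4 = (14^2)^2 = 196^2 = 38416
14^5 = 14 * 14^4 = 14 * 38416 = 537824
14^10 = (14^5)^2 = 537824^2 = 289254654976
14^20 = (14^10)^2 = 289254654976^2 = 83668255425284801560576
14^21 = 14 * 14^20 = 14 * 83668255425284801560576 = 1171355575953987221848064
14^42 = (14^21)^2 = 1171355575953987221848064^2 = 1372073885318497127491074758162987278899500548096

Result: 1372073885318497127491074758162987278899500548096
Multiplications needed: 7 (7 lines after 14^1)

14^42 = 1372073885318497127491074758162987278899500548096. Using exponentiation by squaring, this requires 7 multiplications. The key idea: if the exponent is even, square the half-power; if odd, multiply by the base once.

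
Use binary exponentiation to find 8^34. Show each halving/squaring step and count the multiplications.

Computing 8^34 by squaring (build up from 8^1; each line after the first costs one multiplication):

8^1 = 8
8^2 = (8^1)^2 = 8^2 = 64
8^4 = (8^2)^2 = 64^2 = 4096
8^8 = (8^4)^2 = 4096^2 = 16777216
8^16 = (8^8)^2 = 16777216^2 = 281474976710656
8^17 = 8 * 8^16 = 8 * 281474976710656 = 2251799813685248
8^34 = (8^17)^2 = 2251799813685248^2 = 5070602400912917605986812821504

Result: 5070602400912917605986812821504
Multiplications needed: 6 (6 lines after 8^1)

8^34 = 5070602400912917605986812821504. Using exponentiation by squaring, this requires 6 multiplications. The key idea: if the exponent is even, square the half-power; if odd, multiply by the base once.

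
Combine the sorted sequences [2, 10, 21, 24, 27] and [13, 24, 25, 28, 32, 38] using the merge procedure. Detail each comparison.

Merging process:

Compare 2 vs 13: take 2 from left. Merged: [2]
Compare 10 vs 13: take 10 from left. Merged: [2, 10]
Compare 21 vs 13: take 13 from right. Merged: [2, 10, 13]
Compare 21 vs 24: take 21 from left. Merged: [2, 10, 13, 21]
Compare 24 vs 24: take 24 from left. Merged: [2, 10, 13, 21, 24]
Compare 27 vs 24: take 24 from right. Merged: [2, 10, 13, 21, 24, 24]
Compare 27 vs 25: take 25 from right. Merged: [2, 10, 13, 21, 24, 24, 25]
Compare 27 vs 28: take 27 from left. Merged: [2, 10, 13, 21, 24, 24, 25, 27]
Append remaining from right: [28, 32, 38]. Merged: [2, 10, 13, 21, 24, 24, 25, 27, 28, 32, 38]

Final merged array: [2, 10, 13, 21, 24, 24, 25, 27, 28, 32, 38]
Total comparisons: 8

The merged array is [2, 10, 13, 21, 24, 24, 25, 27, 28, 32, 38], requiring 8 comparisons. The merge step runs in O(n) time where n is the total number of elements.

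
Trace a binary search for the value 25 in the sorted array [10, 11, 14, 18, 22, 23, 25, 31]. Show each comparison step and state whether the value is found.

Binary search for 25 in [10, 11, 14, 18, 22, 23, 25, 31]:

lo=0, hi=7, mid=3, arr[mid]=18 -> 18 < 25, search right half
lo=4, hi=7, mid=5, arr[mid]=23 -> 23 < 25, search right half
lo=6, hi=7, mid=6, arr[mid]=25 -> Found target at index 6!

Binary search finds 25 at index 6 after 3 comparisons. The search repeatedly halves the search space by comparing with the middle element.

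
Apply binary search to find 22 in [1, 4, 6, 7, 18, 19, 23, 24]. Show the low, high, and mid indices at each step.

Binary search for 22 in [1, 4, 6, 7, 18, 19, 23, 24]:

lo=0, hi=7, mid=3, arr[mid]=7 -> 7 < 22, search right half
lo=4, hi=7, mid=5, arr[mid]=19 -> 19 < 22, search right half
lo=6, hi=7, mid=6, arr[mid]=23 -> 23 > 22, search left half
lo=6 > hi=5, target 22 not found

Binary search determines that 22 is not in the array after 3 comparisons. The search space was exhausted without finding the target.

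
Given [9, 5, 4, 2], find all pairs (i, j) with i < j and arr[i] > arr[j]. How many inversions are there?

Finding inversions in [9, 5, 4, 2]:

(0, 1): arr[0]=9 > arr[1]=5
(0, 2): arr[0]=9 > arr[2]=4
(0, 3): arr[0]=9 > arr[3]=2
(1, 2): arr[1]=5 > arr[2]=4
(1, 3): arr[1]=5 > arr[3]=2
(2, 3): arr[2]=4 > arr[3]=2

Total inversions: 6

The array has 6 inversion(s): (0,1), (0,2), (0,3), (1,2), (1,3), (2,3). Each pair (i,j) satisfies i < j and arr[i] > arr[j].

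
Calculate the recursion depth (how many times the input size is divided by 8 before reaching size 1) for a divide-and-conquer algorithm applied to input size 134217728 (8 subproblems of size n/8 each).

For divide and conquer with division factor 8:

Problem sizes at each level:
Level 0: 134217728
Level 1: 16777216
Level 2: 2097152
Level 3: 262144
Level 4: 32768
Level 5: 4096
Level 6: 512
Level 7: 64
Level 8: 8
Level 9: 1

The root is level 0 and the size-1 base case is level 9 (the tree spans levels 0 through 9, i.e. 10 levels counting the root), so the depth is the number of divisions: log_8(134217728) = 9

The recursion tree depth is log_8(134217728) = 9. At each level, the problem size is divided by 8, so it takes 9 divisions to reduce to a base case of size 1. The algorithm makes 8 recursive calls at each level.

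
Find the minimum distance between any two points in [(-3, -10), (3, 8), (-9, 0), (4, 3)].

Computing all pairwise distances among 4 points:

d((-3, -10), (3, 8)) = 18.9737
d((-3, -10), (-9, 0)) = 11.6619
d((-3, -10), (4, 3)) = 14.7648
d((3, 8), (-9, 0)) = 14.4222
d((3, 8), (4, 3)) = 5.099 <-- minimum
d((-9, 0), (4, 3)) = 13.3417

Closest pair: (3, 8) and (4, 3) with distance 5.099

The closest pair is (3, 8) and (4, 3) with Euclidean distance 5.099. For 4 points, brute-force pairwise comparison is shown above. For large n, the divide-and-conquer algorithm (sort by x, recurse on halves, check the dividing strip) achieves O(n log n).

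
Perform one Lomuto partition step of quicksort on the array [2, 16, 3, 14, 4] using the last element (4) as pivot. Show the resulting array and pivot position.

Lomuto partition with pivot = 4:

Initial array: [2, 16, 3, 14, 4]

arr[0]=2 <= 4: swap with position 0, array becomes [2, 16, 3, 14, 4]
arr[1]=16 > 4: no swap
arr[2]=3 <= 4: swap with position 1, array becomes [2, 3, 16, 14, 4]
arr[3]=14 > 4: no swap

Place pivot at position 2: [2, 3, 4, 14, 16]
Pivot position: 2

After partitioning with pivot 4, the array becomes [2, 3, 4, 14, 16]. The pivot is placed at index 2. All elements to the left of the pivot are <= 4, and all elements to the right are > 4.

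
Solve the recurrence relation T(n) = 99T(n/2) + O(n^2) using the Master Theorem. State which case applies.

Master Theorem for T(n) = 99T(n/2) + O(n^2):

a = 99, b = 2, c = 2
log_b(a) = log_2(99) = 6.6294

Case 1: c = 2 < log_2(99) = 6.6294
T(n) = O(n^(log_2 99))

For T(n) = 99T(n/2) + O(n^2): log_2(99) = 6.6294. This is Case 1 of the Master Theorem (c < log_b(a), work dominated by leaves), giving O(n^(log_2 99)).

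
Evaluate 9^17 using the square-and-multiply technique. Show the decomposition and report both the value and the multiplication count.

Computing 9^17 by squaring (build up from 9^1; each line after the first costs one multiplication):

9^1 = 9
9^2 = (9^1)^2 = 9^2 = 81
9^4 = (9^2)^2 = 81^2 = 6561
9^8 = (9^4)^2 = 6561^2 = 43046721
9^16 = (9^8)^2 = 43046721^2 = 1853020188851841
9^17 = 9 * 9^16 = 9 * 1853020188851841 = 16677181699666569

Result: 16677181699666569
Multiplications needed: 5 (5 lines after 9^1)

9^17 = 16677181699666569. Using exponentiation by squaring, this requires 5 multiplications. The key idea: if the exponent is even, square the half-power; if odd, multiply by the base once.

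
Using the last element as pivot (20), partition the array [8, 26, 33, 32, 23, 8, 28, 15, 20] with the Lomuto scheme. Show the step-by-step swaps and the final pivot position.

Lomuto partition with pivot = 20:

Initial array: [8, 26, 33, 32, 23, 8, 28, 15, 20]

arr[0]=8 <= 20: swap with position 0, array becomes [8, 26, 33, 32, 23, 8, 28, 15, 20]
arr[1]=26 > 20: no swap
arr[2]=33 > 20: no swap
arr[3]=32 > 20: no swap
arr[4]=23 > 20: no swap
arr[5]=8 <= 20: swap with position 1, array becomes [8, 8, 33, 32, 23, 26, 28, 15, 20]
arr[6]=28 > 20: no swap
arr[7]=15 <= 20: swap with position 2, array becomes [8, 8, 15, 32, 23, 26, 28, 33, 20]

Place pivot at position 3: [8, 8, 15, 20, 23, 26, 28, 33, 32]
Pivot position: 3

After partitioning with pivot 20, the array becomes [8, 8, 15, 20, 23, 26, 28, 33, 32]. The pivot is placed at index 3. All elements to the left of the pivot are <= 20, and all elements to the right are > 20.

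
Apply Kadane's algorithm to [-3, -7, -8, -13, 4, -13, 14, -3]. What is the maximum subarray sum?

Using Kadane's algorithm on [-3, -7, -8, -13, 4, -13, 14, -3]:

Scanning through the array:
Position 1 (value -7): max_ending_here = -7, max_so_far = -3
Position 2 (value -8): max_ending_here = -8, max_so_far = -3
Position 3 (value -13): max_ending_here = -13, max_so_far = -3
Position 4 (value 4): max_ending_here = 4, max_so_far = 4
Position 5 (value -13): max_ending_here = -9, max_so_far = 4
Position 6 (value 14): max_ending_here = 14, max_so_far = 14
Position 7 (value -3): max_ending_here = 11, max_so_far = 14

Maximum subarray: [14]
Maximum sum: 14

The maximum subarray is [14] with sum 14. This subarray runs from index 6 to index 6.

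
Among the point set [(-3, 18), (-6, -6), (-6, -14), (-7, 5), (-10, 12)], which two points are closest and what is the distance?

Computing all pairwise distances among 5 points:

d((-3, 18), (-6, -6)) = 24.1868
d((-3, 18), (-6, -14)) = 32.1403
d((-3, 18), (-7, 5)) = 13.6015
d((-3, 18), (-10, 12)) = 9.2195
d((-6, -6), (-6, -14)) = 8.0
d((-6, -6), (-7, 5)) = 11.0454
d((-6, -6), (-10, 12)) = 18.4391
d((-6, -14), (-7, 5)) = 19.0263
d((-6, -14), (-10, 12)) = 26.3059
d((-7, 5), (-10, 12)) = 7.6158 <-- minimum

Closest pair: (-7, 5) and (-10, 12) with distance 7.6158

The closest pair is (-7, 5) and (-10, 12) with Euclidean distance 7.6158. For 5 points, brute-force pairwise comparison is shown above. For large n, the divide-and-conquer algorithm (sort by x, recurse on halves, check the dividing strip) achieves O(n log n).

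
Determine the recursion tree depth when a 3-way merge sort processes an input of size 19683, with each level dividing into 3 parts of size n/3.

For divide and conquer with division factor 3:

Problem sizes at each level:
Level 0: 19683
Level 1: 6561
Level 2: 2187
Level 3: 729
Level 4: 243
Level 5: 81
Level 6: 27
Level 7: 9
Level 8: 3
Level 9: 1

The root is level 0 and the size-1 base case is level 9 (the tree spans levels 0 through 9, i.e. 10 levels counting the root), so the depth is the number of divisions: log_3(19683) = 9

The recursion tree depth is log_3(19683) = 9. At each level, the problem size is divided by 3, so it takes 9 divisions to reduce to a base case of size 1. The algorithm makes 3 recursive calls at each level.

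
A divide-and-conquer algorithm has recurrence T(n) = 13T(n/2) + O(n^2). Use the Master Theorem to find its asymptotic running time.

Master Theorem for T(n) = 13T(n/2) + O(n^2):

a = 13, b = 2, c = 2
log_b(a) = log_2(13) = 3.7004

Case 1: c = 2 < log_2(13) = 3.7004
T(n) = O(n^(log_2 13))

For T(n) = 13T(n/2) + O(n^2): log_2(13) = 3.7004. This is Case 1 of the Master Theorem (c < log_b(a), work dominated by leaves), giving O(n^(log_2 13)).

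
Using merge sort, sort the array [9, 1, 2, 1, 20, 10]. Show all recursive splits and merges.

Merge sort trace:

Split: [9, 1, 2, 1, 20, 10] -> [9, 1, 2] and [1, 20, 10]
  Split: [9, 1, 2] -> [9] and [1, 2]
    Split: [1, 2] -> [1] and [2]
    Merge: [1] + [2] -> [1, 2]
  Merge: [9] + [1, 2] -> [1, 2, 9]
  Split: [1, 20, 10] -> [1] and [20, 10]
    Split: [20, 10] -> [20] and [10]
    Merge: [20] + [10] -> [10, 20]
  Merge: [1] + [10, 20] -> [1, 10, 20]
Merge: [1, 2, 9] + [1, 10, 20] -> [1, 1, 2, 9, 10, 20]

Final sorted array: [1, 1, 2, 9, 10, 20]

The merge sort proceeds by recursively splitting the array and merging sorted halves.
After all merges, the sorted array is [1, 1, 2, 9, 10, 20].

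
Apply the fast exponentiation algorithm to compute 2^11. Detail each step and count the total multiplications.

Computing 2^11 by squaring (build up from 2^1; each line after the first costs one multiplication):

2^1 = 2
2^2 = (2^1)^2 = 2^2 = 4
2^4 = (2^2)^2 = 4^2 = 16
2^5 = 2 * 2^4 = 2 * 16 = 32
2^10 = (2^5)^2 = 32^2 = 1024
2^11 = 2 * 2^10 = 2 * 1024 = 2048

Result: 2048
Multiplications needed: 5 (5 lines after 2^1)

2^11 = 2048. Using exponentiation by squaring, this requires 5 multiplications. The key idea: if the exponent is even, square the half-power; if odd, multiply by the base once.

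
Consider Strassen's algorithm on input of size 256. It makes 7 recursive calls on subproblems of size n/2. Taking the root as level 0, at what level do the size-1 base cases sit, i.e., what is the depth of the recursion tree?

For divide and conquer with division factor 2:

Problem sizes at each level:
Level 0: 256
Level 1: 128
Level 2: 64
Level 3: 32
Level 4: 16
Level 5: 8
Level 6: 4
Level 7: 2
Level 8: 1

The root is level 0 and the size-1 base case is level 8 (the tree spans levels 0 through 8, i.e. 9 levels counting the root), so the depth is the number of divisions: log_2(256) = 8

The recursion tree depth is log_2(256) = 8. At each level, the problem size is divided by 2, so it takes 8 divisions to reduce to a base case of size 1. The algorithm makes 7 recursive calls at each level.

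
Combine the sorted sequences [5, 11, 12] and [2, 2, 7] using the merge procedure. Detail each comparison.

Merging process:

Compare 5 vs 2: take 2 from right. Merged: [2]
Compare 5 vs 2: take 2 from right. Merged: [2, 2]
Compare 5 vs 7: take 5 from left. Merged: [2, 2, 5]
Compare 11 vs 7: take 7 from right. Merged: [2, 2, 5, 7]
Append remaining from left: [11, 12]. Merged: [2, 2, 5, 7, 11, 12]

Final merged array: [2, 2, 5, 7, 11, 12]
Total comparisons: 4

The merged array is [2, 2, 5, 7, 11, 12], requiring 4 comparisons. The merge step runs in O(n) time where n is the total number of elements.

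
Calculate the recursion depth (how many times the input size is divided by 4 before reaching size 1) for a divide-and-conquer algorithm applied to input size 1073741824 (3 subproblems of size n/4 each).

For divide and conquer with division factor 4:

Problem sizes at each level:
Level 0: 1073741824
Level 1: 268435456
Level 2: 67108864
Level 3: 16777216
Level 4: 4194304
Level 5: 1048576
Level 6: 262144
Level 7: 65536
Level 8: 16384
Level 9: 4096
Level 10: 1024
Level 11: 256
Level 12: 64
Level 13: 16
Level 14: 4
Level 15: 1

The root is level 0 and the size-1 base case is level 15 (the tree spans levels 0 through 15, i.e. 16 levels counting the root), so the depth is the number of divisions: log_4(1073741824) = 15

The recursion tree depth is log_4(1073741824) = 15. At each level, the problem size is divided by 4, so it takes 15 divisions to reduce to a base case of size 1. The algorithm makes 3 recursive calls at each level.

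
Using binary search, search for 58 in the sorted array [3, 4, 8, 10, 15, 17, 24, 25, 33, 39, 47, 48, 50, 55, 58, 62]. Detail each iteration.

Binary search for 58 in [3, 4, 8, 10, 15, 17, 24, 25, 33, 39, 47, 48, 50, 55, 58, 62]:

lo=0, hi=15, mid=7, arr[mid]=25 -> 25 < 58, search right half
lo=8, hi=15, mid=11, arr[mid]=48 -> 48 < 58, search right half
lo=12, hi=15, mid=13, arr[mid]=55 -> 55 < 58, search right half
lo=14, hi=15, mid=14, arr[mid]=58 -> Found target at index 14!

Binary search finds 58 at index 14 after 4 comparisons. The search repeatedly halves the search space by comparing with the middle element.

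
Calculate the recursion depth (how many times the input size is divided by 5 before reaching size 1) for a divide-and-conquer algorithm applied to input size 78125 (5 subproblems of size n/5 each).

For divide and conquer with division factor 5:

Problem sizes at each level:
Level 0: 78125
Level 1: 15625
Level 2: 3125
Level 3: 625
Level 4: 125
Level 5: 25
Level 6: 5
Level 7: 1

The root is level 0 and the size-1 base case is level 7 (the tree spans levels 0 through 7, i.e. 8 levels counting the root), so the depth is the number of divisions: log_5(78125) = 7

The recursion tree depth is log_5(78125) = 7. At each level, the problem size is divided by 5, so it takes 7 divisions to reduce to a base case of size 1. The algorithm makes 5 recursive calls at each level.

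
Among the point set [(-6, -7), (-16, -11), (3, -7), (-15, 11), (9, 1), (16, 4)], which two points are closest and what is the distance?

Computing all pairwise distances among 6 points:

d((-6, -7), (-16, -11)) = 10.7703
d((-6, -7), (3, -7)) = 9.0
d((-6, -7), (-15, 11)) = 20.1246
d((-6, -7), (9, 1)) = 17.0
d((-6, -7), (16, 4)) = 24.5967
d((-16, -11), (3, -7)) = 19.4165
d((-16, -11), (-15, 11)) = 22.0227
d((-16, -11), (9, 1)) = 27.7308
d((-16, -11), (16, 4)) = 35.3412
d((3, -7), (-15, 11)) = 25.4558
d((3, -7), (9, 1)) = 10.0
d((3, -7), (16, 4)) = 17.0294
d((-15, 11), (9, 1)) = 26.0
d((-15, 11), (16, 4)) = 31.7805
d((9, 1), (16, 4)) = 7.6158 <-- minimum

Closest pair: (9, 1) and (16, 4) with distance 7.6158

The closest pair is (9, 1) and (16, 4) with Euclidean distance 7.6158. For 6 points, brute-force pairwise comparison is shown above. For large n, the divide-and-conquer algorithm (sort by x, recurse on halves, check the dividing strip) achieves O(n log n).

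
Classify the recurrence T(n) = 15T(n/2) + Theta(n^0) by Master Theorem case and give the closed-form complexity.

Master Theorem for T(n) = 15T(n/2) + O(n^0):

a = 15, b = 2, c = 0
log_b(a) = log_2(15) = 3.9069

Case 1: c = 0 < log_2(15) = 3.9069
T(n) = O(n^(log_2 15))

For T(n) = 15T(n/2) + O(n^0): log_2(15) = 3.9069. This is Case 1 of the Master Theorem (c < log_b(a), work dominated by leaves), giving O(n^(log_2 15)).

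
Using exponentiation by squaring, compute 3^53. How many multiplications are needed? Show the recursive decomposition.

Computing 3^53 by squaring (build up from 3^1; each line after the first costs one multiplication):

3^1 = 3
3^2 = (3^1)^2 = 3^2 = 9
3^3 = 3 * 3^2 = 3 * 9 = 27
3^6 = (3^3)^2 = 27^2 = 729
3^12 = (3^6)^2 = 729^2 = 531441
3^13 = 3 * 3^12 = 3 * 531441 = 1594323
3^26 = (3^13)^2 = 1594323^2 = 2541865828329
3^52 = (3^26)^2 = 2541865828329^2 = 6461081889226673298932241
3^53 = 3 * 3^52 = 3 * 6461081889226673298932241 = 19383245667680019896796723

Result: 19383245667680019896796723
Multiplications needed: 8 (8 lines after 3^1)

3^53 = 19383245667680019896796723. Using exponentiation by squaring, this requires 8 multiplications. The key idea: if the exponent is even, square the half-power; if odd, multiply by the base once.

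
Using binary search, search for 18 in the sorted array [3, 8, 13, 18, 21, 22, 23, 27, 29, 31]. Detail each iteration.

Binary search for 18 in [3, 8, 13, 18, 21, 22, 23, 27, 29, 31]:

lo=0, hi=9, mid=4, arr[mid]=21 -> 21 > 18, search left half
lo=0, hi=3, mid=1, arr[mid]=8 -> 8 < 18, search right half
lo=2, hi=3, mid=2, arr[mid]=13 -> 13 < 18, search right half
lo=3, hi=3, mid=3, arr[mid]=18 -> Found target at index 3!

Binary search finds 18 at index 3 after 4 comparisons. The search repeatedly halves the search space by comparing with the middle element.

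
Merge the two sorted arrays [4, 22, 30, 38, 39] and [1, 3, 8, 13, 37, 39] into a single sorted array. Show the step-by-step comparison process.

Merging process:

Compare 4 vs 1: take 1 from right. Merged: [1]
Compare 4 vs 3: take 3 from right. Merged: [1, 3]
Compare 4 vs 8: take 4 from left. Merged: [1, 3, 4]
Compare 22 vs 8: take 8 from right. Merged: [1, 3, 4, 8]
Compare 22 vs 13: take 13 from right. Merged: [1, 3, 4, 8, 13]
Compare 22 vs 37: take 22 from left. Merged: [1, 3, 4, 8, 13, 22]
Compare 30 vs 37: take 30 from left. Merged: [1, 3, 4, 8, 13, 22, 30]
Compare 38 vs 37: take 37 from right. Merged: [1, 3, 4, 8, 13, 22, 30, 37]
Compare 38 vs 39: take 38 from left. Merged: [1, 3, 4, 8, 13, 22, 30, 37, 38]
Compare 39 vs 39: take 39 from left. Merged: [1, 3, 4, 8, 13, 22, 30, 37, 38, 39]
Append remaining from right: [39]. Merged: [1, 3, 4, 8, 13, 22, 30, 37, 38, 39, 39]

Final merged array: [1, 3, 4, 8, 13, 22, 30, 37, 38, 39, 39]
Total comparisons: 10

The merged array is [1, 3, 4, 8, 13, 22, 30, 37, 38, 39, 39], requiring 10 comparisons. The merge step runs in O(n) time where n is the total number of elements.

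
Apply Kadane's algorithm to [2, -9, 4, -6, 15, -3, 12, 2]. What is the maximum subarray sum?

Using Kadane's algorithm on [2, -9, 4, -6, 15, -3, 12, 2]:

Scanning through the array:
Position 1 (value -9): max_ending_here = -7, max_so_far = 2
Position 2 (value 4): max_ending_here = 4, max_so_far = 4
Position 3 (value -6): max_ending_here = -2, max_so_far = 4
Position 4 (value 15): max_ending_here = 15, max_so_far = 15
Position 5 (value -3): max_ending_here = 12, max_so_far = 15
Position 6 (value 12): max_ending_here = 24, max_so_far = 24
Position 7 (value 2): max_ending_here = 26, max_so_far = 26

Maximum subarray: [15, -3, 12, 2]
Maximum sum: 26

The maximum subarray is [15, -3, 12, 2] with sum 26. This subarray runs from index 4 to index 7.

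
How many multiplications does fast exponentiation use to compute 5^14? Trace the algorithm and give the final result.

Computing 5^14 by squaring (build up from 5^1; each line after the first costs one multiplication):

5^1 = 5
5^2 = (5^1)^2 = 5^2 = 25
5^3 = 5 * 5^2 = 5 * 25 = 125
5^6 = (5^3)^2 = 125^2 = 15625
5^7 = 5 * 5^6 = 5 * 15625 = 78125
5^14 = (5^7)^2 = 78125^2 = 6103515625

Result: 6103515625
Multiplications needed: 5 (5 lines after 5^1)

5^14 = 6103515625. Using exponentiation by squaring, this requires 5 multiplications. The key idea: if the exponent is even, square the half-power; if odd, multiply by the base once.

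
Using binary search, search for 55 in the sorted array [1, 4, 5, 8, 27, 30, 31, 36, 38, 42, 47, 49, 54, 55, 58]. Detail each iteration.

Binary search for 55 in [1, 4, 5, 8, 27, 30, 31, 36, 38, 42, 47, 49, 54, 55, 58]:

lo=0, hi=14, mid=7, arr[mid]=36 -> 36 < 55, search right half
lo=8, hi=14, mid=11, arr[mid]=49 -> 49 < 55, search right half
lo=12, hi=14, mid=13, arr[mid]=55 -> Found target at index 13!

Binary search finds 55 at index 13 after 3 comparisons. The search repeatedly halves the search space by comparing with the middle element.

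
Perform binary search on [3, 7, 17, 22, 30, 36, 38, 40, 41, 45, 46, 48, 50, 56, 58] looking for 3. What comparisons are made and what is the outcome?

Binary search for 3 in [3, 7, 17, 22, 30, 36, 38, 40, 41, 45, 46, 48, 50, 56, 58]:

lo=0, hi=14, mid=7, arr[mid]=40 -> 40 > 3, search left half
lo=0, hi=6, mid=3, arr[mid]=22 -> 22 > 3, search left half
lo=0, hi=2, mid=1, arr[mid]=7 -> 7 > 3, search left half
lo=0, hi=0, mid=0, arr[mid]=3 -> Found target at index 0!

Binary search finds 3 at index 0 after 4 comparisons. The search repeatedly halves the search space by comparing with the middle element.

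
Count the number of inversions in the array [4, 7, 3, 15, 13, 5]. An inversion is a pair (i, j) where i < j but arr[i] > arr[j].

Finding inversions in [4, 7, 3, 15, 13, 5]:

(0, 2): arr[0]=4 > arr[2]=3
(1, 2): arr[1]=7 > arr[2]=3
(1, 5): arr[1]=7 > arr[5]=5
(3, 4): arr[3]=15 > arr[4]=13
(3, 5): arr[3]=15 > arr[5]=5
(4, 5): arr[4]=13 > arr[5]=5

Total inversions: 6

The array has 6 inversion(s): (0,2), (1,2), (1,5), (3,4), (3,5), (4,5). Each pair (i,j) satisfies i < j and arr[i] > arr[j].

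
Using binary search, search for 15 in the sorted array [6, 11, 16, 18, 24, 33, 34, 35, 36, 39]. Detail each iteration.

Binary search for 15 in [6, 11, 16, 18, 24, 33, 34, 35, 36, 39]:

lo=0, hi=9, mid=4, arr[mid]=24 -> 24 > 15, search left half
lo=0, hi=3, mid=1, arr[mid]=11 -> 11 < 15, search right half
lo=2, hi=3, mid=2, arr[mid]=16 -> 16 > 15, search left half
lo=2 > hi=1, target 15 not found

Binary search determines that 15 is not in the array after 3 comparisons. The search space was exhausted without finding the target.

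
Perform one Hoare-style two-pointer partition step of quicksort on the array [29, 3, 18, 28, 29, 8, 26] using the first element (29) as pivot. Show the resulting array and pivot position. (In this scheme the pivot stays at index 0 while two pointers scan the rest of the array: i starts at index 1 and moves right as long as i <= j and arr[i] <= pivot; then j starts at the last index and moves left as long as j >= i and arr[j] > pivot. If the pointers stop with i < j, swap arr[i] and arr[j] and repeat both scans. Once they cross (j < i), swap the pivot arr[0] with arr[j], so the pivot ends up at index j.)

Hoare-style two-pointer partition with pivot = 29:

Initial array: [29, 3, 18, 28, 29, 8, 26]

Pointers start at i = 1, j = 6.
i ends at 7, j ends at 6: the pointers have crossed (j < i), so scanning stops.

Swap pivot arr[0] with arr[6] to place pivot at position 6: [26, 3, 18, 28, 29, 8, 29]
Pivot position: 6

After partitioning with pivot 29, the array becomes [26, 3, 18, 28, 29, 8, 29]. The pivot is placed at index 6. All elements to the left of the pivot are <= 29, and all elements to the right are > 29.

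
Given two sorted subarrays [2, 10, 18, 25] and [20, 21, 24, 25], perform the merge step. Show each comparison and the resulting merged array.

Merging process:

Compare 2 vs 20: take 2 from left. Merged: [2]
Compare 10 vs 20: take 10 from left. Merged: [2, 10]
Compare 18 vs 20: take 18 from left. Merged: [2, 10, 18]
Compare 25 vs 20: take 20 from right. Merged: [2, 10, 18, 20]
Compare 25 vs 21: take 21 from right. Merged: [2, 10, 18, 20, 21]
Compare 25 vs 24: take 24 from right. Merged: [2, 10, 18, 20, 21, 24]
Compare 25 vs 25: take 25 from left. Merged: [2, 10, 18, 20, 21, 24, 25]
Append remaining from right: [25]. Merged: [2, 10, 18, 20, 21, 24, 25, 25]

Final merged array: [2, 10, 18, 20, 21, 24, 25, 25]
Total comparisons: 7

The merged array is [2, 10, 18, 20, 21, 24, 25, 25], requiring 7 comparisons. The merge step runs in O(n) time where n is the total number of elements.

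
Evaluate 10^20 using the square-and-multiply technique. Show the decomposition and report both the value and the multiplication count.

Computing 10^20 by squaring (build up from 10^1; each line after the first costs one multiplication):

10^1 = 10
10^2 = (10^1)^2 = 10^2 = 100
10^4 = (10^2)^2 = 100^2 = 10000
10^5 = 10 * 10^4 = 10 * 10000 = 100000
10^10 = (10^5)^2 = 100000^2 = 10000000000
10^20 = (10^10)^2 = 10000000000^2 = 100000000000000000000

Result: 100000000000000000000
Multiplications needed: 5 (5 lines after 10^1)

10^20 = 100000000000000000000. Using exponentiation by squaring, this requires 5 multiplications. The key idea: if the exponent is even, square the half-power; if odd, multiply by the base once.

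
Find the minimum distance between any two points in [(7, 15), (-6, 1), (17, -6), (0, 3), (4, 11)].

Computing all pairwise distances among 5 points:

d((7, 15), (-6, 1)) = 19.105
d((7, 15), (17, -6)) = 23.2594
d((7, 15), (0, 3)) = 13.8924
d((7, 15), (4, 11)) = 5.0 <-- minimum
d((-6, 1), (17, -6)) = 24.0416
d((-6, 1), (0, 3)) = 6.3246
d((-6, 1), (4, 11)) = 14.1421
d((17, -6), (0, 3)) = 19.2354
d((17, -6), (4, 11)) = 21.4009
d((0, 3), (4, 11)) = 8.9443

Closest pair: (7, 15) and (4, 11) with distance 5.0

The closest pair is (7, 15) and (4, 11) with Euclidean distance 5.0. For 5 points, brute-force pairwise comparison is shown above. For large n, the divide-and-conquer algorithm (sort by x, recurse on halves, check the dividing strip) achieves O(n log n).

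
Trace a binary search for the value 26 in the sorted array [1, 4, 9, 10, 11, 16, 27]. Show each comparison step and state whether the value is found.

Binary search for 26 in [1, 4, 9, 10, 11, 16, 27]:

lo=0, hi=6, mid=3, arr[mid]=10 -> 10 < 26, search right half
lo=4, hi=6, mid=5, arr[mid]=16 -> 16 < 26, search right half
lo=6, hi=6, mid=6, arr[mid]=27 -> 27 > 26, search left half
lo=6 > hi=5, target 26 not found

Binary search determines that 26 is not in the array after 3 comparisons. The search space was exhausted without finding the target.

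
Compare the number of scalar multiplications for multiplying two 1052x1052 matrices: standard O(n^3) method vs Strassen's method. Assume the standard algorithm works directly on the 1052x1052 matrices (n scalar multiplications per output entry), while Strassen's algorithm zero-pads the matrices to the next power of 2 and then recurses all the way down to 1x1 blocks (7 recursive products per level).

Matrix multiplication for 1052x1052 matrices:

Strassen's algorithm requires power-of-2 dimensions. Pad 1052x1052 to 2048x2048 (next power of 2).

Standard algorithm: 1052^3 = 1164252608 multiplications
Strassen's algorithm: 7^(log2(2048)) = 7^11 = 1977326743 multiplications
Difference: 1164252608 - 1977326743 = -813074135 (Strassen uses MORE here due to padding overhead — for small or just-over-power-of-2 n, padding can outweigh the per-level savings)

Standard: 1164252608 multiplications (1052^3). Strassen: 1977326743 multiplications (7^11, after padding to 2048x2048). Strassen reduces 8 recursive multiplications to 7 at each level.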